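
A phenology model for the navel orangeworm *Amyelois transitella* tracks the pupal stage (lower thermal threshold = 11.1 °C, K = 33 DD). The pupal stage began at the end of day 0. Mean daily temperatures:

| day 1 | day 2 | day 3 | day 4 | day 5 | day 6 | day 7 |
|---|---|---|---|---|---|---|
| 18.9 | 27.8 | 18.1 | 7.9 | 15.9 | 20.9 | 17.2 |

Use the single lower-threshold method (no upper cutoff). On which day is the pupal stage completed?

Daily DD above 11.1 °C: 7.8, 16.7, 7.0, 0.0, 4.8, 9.8, 6.1.
Cumulative: 7.8, 24.5, 31.5, 31.5, 36.3, 46.1, 52.2.
The total first reaches 33 DD on day 5.

day 5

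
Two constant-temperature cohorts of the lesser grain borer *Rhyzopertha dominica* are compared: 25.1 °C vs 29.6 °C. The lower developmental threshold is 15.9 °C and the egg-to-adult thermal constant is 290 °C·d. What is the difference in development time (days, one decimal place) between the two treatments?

10.4 days

At 25.1 °C: 290 / (25.1 − 15.9) = 290 / 9.2 = 31.522 d.
At 29.6 °C: 290 / (29.6 − 15.9) = 290 / 13.7 = 21.168 d.
Difference = |31.522 − 21.168| = 10.354 ≈ 10.4 days.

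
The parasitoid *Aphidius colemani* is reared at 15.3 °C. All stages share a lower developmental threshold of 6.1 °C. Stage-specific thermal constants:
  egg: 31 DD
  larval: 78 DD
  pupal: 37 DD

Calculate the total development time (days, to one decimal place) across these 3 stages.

15.9 days

Daily accumulation at 15.3 °C = 15.3 − 6.1 = 9.2 DD/day.
Total K = 31 + 78 + 37 = 146 DD.
Total duration = 146 / 9.2 = 15.870 ≈ 15.9 days.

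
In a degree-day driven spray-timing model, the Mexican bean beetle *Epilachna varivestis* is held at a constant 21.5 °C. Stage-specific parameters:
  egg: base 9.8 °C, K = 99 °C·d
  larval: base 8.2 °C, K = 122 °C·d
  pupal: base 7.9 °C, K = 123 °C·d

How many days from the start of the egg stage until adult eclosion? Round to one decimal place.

egg: 99 / (21.5 − 9.8) = 99 / 11.7 = 8.462 d.
larval: 122 / (21.5 − 8.2) = 122 / 13.3 = 9.173 d.
pupal: 123 / (21.5 − 7.9) = 123 / 13.6 = 9.044 d.
Sum = 26.679 ≈ 26.7 days.

26.7 days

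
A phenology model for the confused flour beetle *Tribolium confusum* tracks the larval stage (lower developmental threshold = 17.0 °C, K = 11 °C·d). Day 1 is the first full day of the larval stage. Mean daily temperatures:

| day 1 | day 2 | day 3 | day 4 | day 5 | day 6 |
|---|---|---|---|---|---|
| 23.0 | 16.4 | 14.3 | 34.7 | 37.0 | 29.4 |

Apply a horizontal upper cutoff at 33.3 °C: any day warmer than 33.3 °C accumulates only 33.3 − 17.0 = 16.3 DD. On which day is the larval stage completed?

Daily DD above 17.0 °C (capped at 16.3): 6.0, 0.0, 0.0, 16.3, 16.3, 12.4.
Cumulative: 6.0, 6.0, 6.0, 22.3, 38.6, 51.0.
The total first reaches 11 DD on day 4.

day 4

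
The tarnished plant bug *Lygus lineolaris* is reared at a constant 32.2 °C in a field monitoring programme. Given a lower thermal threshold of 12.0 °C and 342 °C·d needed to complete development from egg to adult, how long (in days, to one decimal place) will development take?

Daily accumulation = 32.2 − 12.0 = 20.2 DD/day.
Duration = 342 / 20.2 = 16.931 ≈ 16.9 days.

16.9 days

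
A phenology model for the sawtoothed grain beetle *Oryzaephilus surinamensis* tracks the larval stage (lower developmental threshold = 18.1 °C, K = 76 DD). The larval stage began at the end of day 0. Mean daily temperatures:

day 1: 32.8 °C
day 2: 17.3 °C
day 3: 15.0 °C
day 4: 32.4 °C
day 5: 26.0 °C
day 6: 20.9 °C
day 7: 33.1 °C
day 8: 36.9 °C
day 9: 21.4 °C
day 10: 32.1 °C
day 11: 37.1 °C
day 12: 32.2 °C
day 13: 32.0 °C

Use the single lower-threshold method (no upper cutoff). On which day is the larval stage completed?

day 9

Daily DD above 18.1 °C: 14.7, 0.0, 0.0, 14.3, 7.9, 2.8, 15.0, 18.8, 3.3, 14.0, 19.0, 14.1, 13.9.
Cumulative: 14.7, 14.7, 14.7, 29.0, 36.9, 39.7, 54.7, 73.5, 76.8, 90.8, 109.8, 123.9, 137.8.
The total first reaches 76 DD on day 9.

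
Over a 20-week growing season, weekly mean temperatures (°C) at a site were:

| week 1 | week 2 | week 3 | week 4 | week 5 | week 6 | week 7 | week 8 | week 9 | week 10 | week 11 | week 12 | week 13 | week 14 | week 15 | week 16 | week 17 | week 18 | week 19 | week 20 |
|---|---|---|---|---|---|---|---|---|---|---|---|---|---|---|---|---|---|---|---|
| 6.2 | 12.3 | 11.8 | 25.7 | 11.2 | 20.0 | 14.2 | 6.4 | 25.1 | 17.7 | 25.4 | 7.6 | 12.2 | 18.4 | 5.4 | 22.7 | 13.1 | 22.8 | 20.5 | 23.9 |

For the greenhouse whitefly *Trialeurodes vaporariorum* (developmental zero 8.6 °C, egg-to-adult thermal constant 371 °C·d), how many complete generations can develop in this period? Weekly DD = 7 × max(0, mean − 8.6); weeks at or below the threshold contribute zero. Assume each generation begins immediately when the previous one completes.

3 generations

Weekly DD (7 × max(0, T̄ − 8.6)): 0.0, 25.9, 22.4, 119.7, 18.2, 79.8, 39.2, 0.0, 115.5, 63.7, 117.6, 0.0, 25.2, 68.6, 0.0, 98.7, 31.5, 99.4, 83.3, 107.1.
Season total = 1115.8 DD.
Complete generations = ⌊1115.8 / 371⌋ = 3.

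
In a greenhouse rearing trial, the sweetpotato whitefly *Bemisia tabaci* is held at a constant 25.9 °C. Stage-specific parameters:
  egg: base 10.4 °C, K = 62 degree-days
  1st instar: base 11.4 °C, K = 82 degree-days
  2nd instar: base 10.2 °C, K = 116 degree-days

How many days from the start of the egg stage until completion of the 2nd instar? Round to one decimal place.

egg: 62 / (25.9 − 10.4) = 62 / 15.5 = 4.000 d.
1st instar: 82 / (25.9 − 11.4) = 82 / 14.5 = 5.655 d.
2nd instar: 116 / (25.9 − 10.2) = 116 / 15.7 = 7.389 d.
Sum = 17.044 ≈ 17.0 days.

17.0 days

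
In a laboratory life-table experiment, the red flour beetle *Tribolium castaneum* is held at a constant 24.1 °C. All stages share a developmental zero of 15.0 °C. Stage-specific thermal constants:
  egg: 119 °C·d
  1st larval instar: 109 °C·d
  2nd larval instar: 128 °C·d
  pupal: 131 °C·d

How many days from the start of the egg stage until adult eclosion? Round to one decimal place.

Daily accumulation at 24.1 °C = 24.1 − 15.0 = 9.1 DD/day.
Total K = 119 + 109 + 128 + 131 = 487 DD.
Total duration = 487 / 9.1 = 53.516 ≈ 53.5 days.

53.5 days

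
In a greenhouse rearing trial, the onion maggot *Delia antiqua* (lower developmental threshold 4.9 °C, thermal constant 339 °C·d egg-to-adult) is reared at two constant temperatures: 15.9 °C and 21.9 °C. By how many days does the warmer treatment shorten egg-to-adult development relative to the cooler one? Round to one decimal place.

10.9 days

At 15.9 °C: 339 / (15.9 − 4.9) = 339 / 11.0 = 30.818 d.
At 21.9 °C: 339 / (21.9 − 4.9) = 339 / 17.0 = 19.941 d.
Difference = |30.818 − 19.941| = 10.877 ≈ 10.9 days.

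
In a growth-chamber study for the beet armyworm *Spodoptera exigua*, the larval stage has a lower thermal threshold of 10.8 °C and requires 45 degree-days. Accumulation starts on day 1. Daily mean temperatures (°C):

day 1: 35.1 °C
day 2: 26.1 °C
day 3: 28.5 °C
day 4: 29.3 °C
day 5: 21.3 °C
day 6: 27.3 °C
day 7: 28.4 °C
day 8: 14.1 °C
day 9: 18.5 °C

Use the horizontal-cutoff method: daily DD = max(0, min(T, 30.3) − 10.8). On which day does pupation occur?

day 3

Daily DD above 10.8 °C (capped at 19.5): 19.5, 15.3, 17.7, 18.5, 10.5, 16.5, 17.6, 3.3, 7.7.
Cumulative: 19.5, 34.8, 52.5, 71.0, 81.5, 98.0, 115.6, 118.9, 126.6.
The total first reaches 45 DD on day 3.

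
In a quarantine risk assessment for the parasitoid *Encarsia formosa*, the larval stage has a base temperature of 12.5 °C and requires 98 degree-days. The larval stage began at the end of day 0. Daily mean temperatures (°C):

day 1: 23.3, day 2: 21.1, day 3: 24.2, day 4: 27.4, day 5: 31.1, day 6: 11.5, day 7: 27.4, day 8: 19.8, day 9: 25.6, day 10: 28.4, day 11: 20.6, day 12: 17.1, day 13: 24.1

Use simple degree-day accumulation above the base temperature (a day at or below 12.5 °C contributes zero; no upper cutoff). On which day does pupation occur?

day 9

Daily DD above 12.5 °C: 10.8, 8.6, 11.7, 14.9, 18.6, 0.0, 14.9, 7.3, 13.1, 15.9, 8.1, 4.6, 11.6.
Cumulative: 10.8, 19.4, 31.1, 46.0, 64.6, 64.6, 79.5, 86.8, 99.9, 115.8, 123.9, 128.5, 140.1.
The total first reaches 98 DD on day 9.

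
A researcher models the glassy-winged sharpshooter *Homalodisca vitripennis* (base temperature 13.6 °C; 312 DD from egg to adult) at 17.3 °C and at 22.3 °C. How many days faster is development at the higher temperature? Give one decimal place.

48.5 days

At 17.3 °C: 312 / (17.3 − 13.6) = 312 / 3.7 = 84.324 d.
At 22.3 °C: 312 / (22.3 − 13.6) = 312 / 8.7 = 35.862 d.
Difference = |84.324 − 35.862| = 48.462 ≈ 48.5 days.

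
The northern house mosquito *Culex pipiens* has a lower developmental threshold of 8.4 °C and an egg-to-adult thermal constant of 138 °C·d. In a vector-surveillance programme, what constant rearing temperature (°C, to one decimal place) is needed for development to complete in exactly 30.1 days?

13.0 °C

Required daily accumulation = 138 / 30.1 = 4.585 DD/day.
T = T_base + 4.585 = 8.4 + 4.585 = 12.985 ≈ 13.0 °C.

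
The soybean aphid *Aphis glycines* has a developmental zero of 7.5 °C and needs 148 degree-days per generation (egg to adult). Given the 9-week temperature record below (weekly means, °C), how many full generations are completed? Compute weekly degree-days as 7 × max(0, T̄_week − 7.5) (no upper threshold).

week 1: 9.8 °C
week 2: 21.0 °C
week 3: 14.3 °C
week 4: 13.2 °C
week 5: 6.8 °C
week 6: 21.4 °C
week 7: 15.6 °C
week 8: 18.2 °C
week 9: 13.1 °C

3 generations

Weekly DD (7 × max(0, T̄ − 7.5)): 16.1, 94.5, 47.6, 39.9, 0.0, 97.3, 56.7, 74.9, 39.2.
Season total = 466.2 DD.
Complete generations = ⌊466.2 / 148⌋ = 3.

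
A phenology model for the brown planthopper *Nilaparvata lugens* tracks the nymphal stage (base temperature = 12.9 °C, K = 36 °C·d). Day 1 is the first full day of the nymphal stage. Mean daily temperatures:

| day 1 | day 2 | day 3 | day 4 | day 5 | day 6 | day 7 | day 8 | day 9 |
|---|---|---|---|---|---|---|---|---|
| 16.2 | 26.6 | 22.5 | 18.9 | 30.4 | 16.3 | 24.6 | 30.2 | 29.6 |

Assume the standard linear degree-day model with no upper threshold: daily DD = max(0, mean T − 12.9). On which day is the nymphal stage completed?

day 5

Daily DD above 12.9 °C: 3.3, 13.7, 9.6, 6.0, 17.5, 3.4, 11.7, 17.3, 16.7.
Cumulative: 3.3, 17.0, 26.6, 32.6, 50.1, 53.5, 65.2, 82.5, 99.2.
The total first reaches 36 DD on day 5.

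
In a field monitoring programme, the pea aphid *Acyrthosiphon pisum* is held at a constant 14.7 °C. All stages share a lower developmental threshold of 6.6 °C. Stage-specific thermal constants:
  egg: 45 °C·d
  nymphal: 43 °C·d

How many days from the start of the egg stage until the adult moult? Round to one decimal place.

10.9 days

Daily accumulation at 14.7 °C = 14.7 − 6.6 = 8.1 DD/day.
Total K = 45 + 43 = 88 DD.
Total duration = 88 / 8.1 = 10.864 ≈ 10.9 days.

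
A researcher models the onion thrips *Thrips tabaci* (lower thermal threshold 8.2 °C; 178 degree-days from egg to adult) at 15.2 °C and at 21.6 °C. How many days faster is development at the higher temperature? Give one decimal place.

At 15.2 °C: 178 / (15.2 − 8.2) = 178 / 7.0 = 25.429 d.
At 21.6 °C: 178 / (21.6 − 8.2) = 178 / 13.4 = 13.284 d.
Difference = |25.429 − 13.284| = 12.145 ≈ 12.1 days.

12.1 days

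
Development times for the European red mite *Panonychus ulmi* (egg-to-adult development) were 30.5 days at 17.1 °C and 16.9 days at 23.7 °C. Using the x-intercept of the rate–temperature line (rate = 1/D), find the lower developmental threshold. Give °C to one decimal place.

Linear rate model ⇒ the product D·(T − T_b) is constant across temperatures.
30.5·(17.1 − T_b) = 16.9·(23.7 − T_b)
T_b = (30.5·17.1 − 16.9·23.7) / (30.5 − 16.9) = 121.02 / 13.6 = 8.899 °C ≈ 8.9 °C.

8.9 °C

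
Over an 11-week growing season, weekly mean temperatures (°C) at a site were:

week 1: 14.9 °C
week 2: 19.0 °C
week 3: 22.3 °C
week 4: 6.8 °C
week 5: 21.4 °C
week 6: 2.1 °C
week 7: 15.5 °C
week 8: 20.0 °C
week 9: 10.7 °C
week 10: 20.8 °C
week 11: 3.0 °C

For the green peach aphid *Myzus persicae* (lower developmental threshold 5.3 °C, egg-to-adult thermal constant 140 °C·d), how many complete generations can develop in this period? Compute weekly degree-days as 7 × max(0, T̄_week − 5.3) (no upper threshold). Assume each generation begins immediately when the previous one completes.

Weekly DD (7 × max(0, T̄ − 5.3)): 67.2, 95.9, 119.0, 10.5, 112.7, 0.0, 71.4, 102.9, 37.8, 108.5, 0.0.
Season total = 725.9 DD.
Complete generations = ⌊725.9 / 140⌋ = 5.

5 generations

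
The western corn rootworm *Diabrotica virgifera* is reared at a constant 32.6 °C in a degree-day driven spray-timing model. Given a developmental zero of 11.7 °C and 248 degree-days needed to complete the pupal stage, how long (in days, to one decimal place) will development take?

11.9 days

Daily accumulation = 32.6 − 11.7 = 20.9 DD/day.
Duration = 248 / 20.9 = 11.866 ≈ 11.9 days.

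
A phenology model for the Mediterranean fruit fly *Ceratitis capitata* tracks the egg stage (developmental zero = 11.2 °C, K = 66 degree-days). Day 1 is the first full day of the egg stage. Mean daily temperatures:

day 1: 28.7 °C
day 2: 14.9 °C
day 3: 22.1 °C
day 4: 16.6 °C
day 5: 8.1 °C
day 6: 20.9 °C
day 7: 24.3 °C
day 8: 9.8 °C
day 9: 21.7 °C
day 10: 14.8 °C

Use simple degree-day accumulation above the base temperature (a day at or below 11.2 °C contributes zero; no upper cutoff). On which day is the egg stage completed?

day 9

Daily DD above 11.2 °C: 17.5, 3.7, 10.9, 5.4, 0.0, 9.7, 13.1, 0.0, 10.5, 3.6.
Cumulative: 17.5, 21.2, 32.1, 37.5, 37.5, 47.2, 60.3, 60.3, 70.8, 74.4.
The total first reaches 66 DD on day 9.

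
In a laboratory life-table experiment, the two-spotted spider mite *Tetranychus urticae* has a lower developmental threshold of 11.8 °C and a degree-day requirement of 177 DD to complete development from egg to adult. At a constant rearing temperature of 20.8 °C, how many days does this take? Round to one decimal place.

19.7 days

Daily accumulation = 20.8 − 11.8 = 9.0 DD/day.
Duration = 177 / 9.0 = 19.667 ≈ 19.7 days.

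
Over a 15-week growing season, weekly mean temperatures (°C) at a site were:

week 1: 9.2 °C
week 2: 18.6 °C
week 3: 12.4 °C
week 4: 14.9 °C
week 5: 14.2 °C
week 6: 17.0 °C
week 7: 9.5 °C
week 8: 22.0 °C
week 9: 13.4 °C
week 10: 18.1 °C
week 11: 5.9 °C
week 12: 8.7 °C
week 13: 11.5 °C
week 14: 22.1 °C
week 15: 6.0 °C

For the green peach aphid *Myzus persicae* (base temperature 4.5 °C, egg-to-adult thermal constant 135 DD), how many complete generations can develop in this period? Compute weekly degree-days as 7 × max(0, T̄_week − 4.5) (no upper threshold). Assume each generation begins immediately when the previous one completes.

7 generations

Weekly DD (7 × max(0, T̄ − 4.5)): 32.9, 98.7, 55.3, 72.8, 67.9, 87.5, 35.0, 122.5, 62.3, 95.2, 9.8, 29.4, 49.0, 123.2, 10.5.
Season total = 952.0 DD.
Complete generations = ⌊952.0 / 135⌋ = 7.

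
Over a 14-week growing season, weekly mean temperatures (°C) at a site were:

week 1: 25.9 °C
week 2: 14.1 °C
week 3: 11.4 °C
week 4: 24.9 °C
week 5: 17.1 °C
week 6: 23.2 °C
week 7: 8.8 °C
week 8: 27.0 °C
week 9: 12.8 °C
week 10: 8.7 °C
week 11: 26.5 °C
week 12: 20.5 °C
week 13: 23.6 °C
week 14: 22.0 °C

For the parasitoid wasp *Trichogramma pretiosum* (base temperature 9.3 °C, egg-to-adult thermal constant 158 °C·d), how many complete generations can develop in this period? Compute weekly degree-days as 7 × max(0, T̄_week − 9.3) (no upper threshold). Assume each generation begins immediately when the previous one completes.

Weekly DD (7 × max(0, T̄ − 9.3)): 116.2, 33.6, 14.7, 109.2, 54.6, 97.3, 0.0, 123.9, 24.5, 0.0, 120.4, 78.4, 100.1, 88.9.
Season total = 961.8 DD.
Complete generations = ⌊961.8 / 158⌋ = 6.

6 generations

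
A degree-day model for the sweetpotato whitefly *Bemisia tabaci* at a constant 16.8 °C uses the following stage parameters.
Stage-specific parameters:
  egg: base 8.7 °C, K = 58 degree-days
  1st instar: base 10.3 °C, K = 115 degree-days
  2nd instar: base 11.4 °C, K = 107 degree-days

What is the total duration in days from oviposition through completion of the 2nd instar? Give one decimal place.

egg: 58 / (16.8 − 8.7) = 58 / 8.1 = 7.160 d.
1st instar: 115 / (16.8 − 10.3) = 115 / 6.5 = 17.692 d.
2nd instar: 107 / (16.8 − 11.4) = 107 / 5.4 = 19.815 d.
Sum = 44.668 ≈ 44.7 days.

44.7 days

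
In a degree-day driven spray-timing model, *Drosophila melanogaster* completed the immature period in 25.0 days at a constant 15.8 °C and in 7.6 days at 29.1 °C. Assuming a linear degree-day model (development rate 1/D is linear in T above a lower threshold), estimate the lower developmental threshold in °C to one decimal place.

10.0 °C

Equal thermal constants: D₁(T₁ − T_b) = D₂(T₂ − T_b).
25.0·(15.8 − T_b) = 7.6·(29.1 − T_b)
T_b = (25.0·15.8 − 7.6·29.1) / (25.0 − 7.6) = 173.84 / 17.4 = 9.991 °C ≈ 10.0 °C.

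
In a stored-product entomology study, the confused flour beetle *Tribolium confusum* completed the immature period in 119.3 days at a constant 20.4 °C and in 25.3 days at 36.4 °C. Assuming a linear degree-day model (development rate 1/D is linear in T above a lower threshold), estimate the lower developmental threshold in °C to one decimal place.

Equal thermal constants: D₁(T₁ − T_b) = D₂(T₂ − T_b).
119.3·(20.4 − T_b) = 25.3·(36.4 − T_b)
T_b = (119.3·20.4 − 25.3·36.4) / (119.3 − 25.3) = 1512.80 / 94.0 = 16.094 °C ≈ 16.1 °C.

16.1 °C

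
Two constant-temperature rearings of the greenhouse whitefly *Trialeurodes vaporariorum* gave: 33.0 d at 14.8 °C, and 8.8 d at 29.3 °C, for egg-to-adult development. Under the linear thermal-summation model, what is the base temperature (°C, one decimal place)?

9.5 °C

Under the model K = D·(T − T_b), so D₁·(T₁ − T_b) = D₂·(T₂ − T_b).
33.0·(14.8 − T_b) = 8.8·(29.3 − T_b)
T_b = (33.0·14.8 − 8.8·29.3) / (33.0 − 8.8) = 230.56 / 24.2 = 9.527 °C ≈ 9.5 °C.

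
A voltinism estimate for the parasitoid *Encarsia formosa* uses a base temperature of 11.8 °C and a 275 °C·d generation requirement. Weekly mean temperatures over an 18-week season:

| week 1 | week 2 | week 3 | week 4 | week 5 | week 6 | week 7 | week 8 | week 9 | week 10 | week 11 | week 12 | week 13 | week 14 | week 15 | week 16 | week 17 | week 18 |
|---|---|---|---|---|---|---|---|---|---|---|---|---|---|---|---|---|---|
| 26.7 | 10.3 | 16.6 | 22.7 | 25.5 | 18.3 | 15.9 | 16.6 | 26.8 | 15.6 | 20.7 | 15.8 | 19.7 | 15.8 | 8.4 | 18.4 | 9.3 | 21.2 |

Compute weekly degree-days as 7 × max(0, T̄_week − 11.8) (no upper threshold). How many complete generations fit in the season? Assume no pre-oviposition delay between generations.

Weekly DD (7 × max(0, T̄ − 11.8)): 104.3, 0.0, 33.6, 76.3, 95.9, 45.5, 28.7, 33.6, 105.0, 26.6, 62.3, 28.0, 55.3, 28.0, 0.0, 46.2, 0.0, 65.8.
Season total = 835.1 DD.
Complete generations = ⌊835.1 / 275⌋ = 3.

3 generations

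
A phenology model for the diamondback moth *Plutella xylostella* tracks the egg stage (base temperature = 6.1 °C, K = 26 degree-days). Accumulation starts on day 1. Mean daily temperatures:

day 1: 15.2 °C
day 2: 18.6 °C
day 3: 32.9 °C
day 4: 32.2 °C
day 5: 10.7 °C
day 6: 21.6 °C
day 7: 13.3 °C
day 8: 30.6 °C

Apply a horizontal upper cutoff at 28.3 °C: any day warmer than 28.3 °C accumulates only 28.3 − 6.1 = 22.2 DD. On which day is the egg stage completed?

Daily DD above 6.1 °C (capped at 22.2): 9.1, 12.5, 22.2, 22.2, 4.6, 15.5, 7.2, 22.2.
Cumulative: 9.1, 21.6, 43.8, 66.0, 70.6, 86.1, 93.3, 115.5.
The total first reaches 26 DD on day 3.

day 3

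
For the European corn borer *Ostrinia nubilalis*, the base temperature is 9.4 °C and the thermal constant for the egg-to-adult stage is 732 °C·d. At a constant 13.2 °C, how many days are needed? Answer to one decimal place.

192.6 days

Daily accumulation = 13.2 − 9.4 = 3.8 DD/day.
Duration = 732 / 3.8 = 192.632 ≈ 192.6 days.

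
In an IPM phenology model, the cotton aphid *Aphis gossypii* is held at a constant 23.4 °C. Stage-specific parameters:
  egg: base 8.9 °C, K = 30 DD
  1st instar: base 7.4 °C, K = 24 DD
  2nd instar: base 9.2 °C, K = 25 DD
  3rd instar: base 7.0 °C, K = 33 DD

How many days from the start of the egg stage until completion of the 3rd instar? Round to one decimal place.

7.3 days

egg: 30 / (23.4 − 8.9) = 30 / 14.5 = 2.069 d.
1st instar: 24 / (23.4 − 7.4) = 24 / 16.0 = 1.500 d.
2nd instar: 25 / (23.4 − 9.2) = 25 / 14.2 = 1.761 d.
3rd instar: 33 / (23.4 − 7.0) = 33 / 16.4 = 2.012 d.
Sum = 7.342 ≈ 7.3 days.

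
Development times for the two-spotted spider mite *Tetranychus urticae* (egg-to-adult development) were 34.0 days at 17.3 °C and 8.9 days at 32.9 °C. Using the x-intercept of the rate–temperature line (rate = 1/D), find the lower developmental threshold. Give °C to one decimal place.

Under the model K = D·(T − T_b), so D₁·(T₁ − T_b) = D₂·(T₂ − T_b).
34.0·(17.3 − T_b) = 8.9·(32.9 − T_b)
T_b = (34.0·17.3 − 8.9·32.9) / (34.0 − 8.9) = 295.39 / 25.1 = 11.769 °C ≈ 11.8 °C.

11.8 °C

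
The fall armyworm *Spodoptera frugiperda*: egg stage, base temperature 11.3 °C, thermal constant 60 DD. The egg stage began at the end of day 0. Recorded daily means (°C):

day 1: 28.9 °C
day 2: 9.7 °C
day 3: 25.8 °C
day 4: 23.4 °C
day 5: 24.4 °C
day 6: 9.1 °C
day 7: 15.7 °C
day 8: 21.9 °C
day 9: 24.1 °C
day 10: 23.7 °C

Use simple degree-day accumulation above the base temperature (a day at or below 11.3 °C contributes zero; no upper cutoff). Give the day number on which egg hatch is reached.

day 7

Daily DD above 11.3 °C: 17.6, 0.0, 14.5, 12.1, 13.1, 0.0, 4.4, 10.6, 12.8, 12.4.
Cumulative: 17.6, 17.6, 32.1, 44.2, 57.3, 57.3, 61.7, 72.3, 85.1, 97.5.
The total first reaches 60 DD on day 7.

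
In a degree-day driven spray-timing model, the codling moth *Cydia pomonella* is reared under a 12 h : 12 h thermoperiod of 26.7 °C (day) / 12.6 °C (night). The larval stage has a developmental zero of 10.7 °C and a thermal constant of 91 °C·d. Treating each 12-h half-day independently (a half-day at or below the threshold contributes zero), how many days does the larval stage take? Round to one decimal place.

Day half: max(0, 26.7 − 10.7) × 0.5 = 16.0 × 0.5 = 8.00 DD.
Night half: max(0, 12.6 − 10.7) × 0.5 = 1.9 × 0.5 = 0.95 DD.
Per 24 h: 8.95 DD/day.
Duration = 91 / 8.95 = 10.168 ≈ 10.2 days.

10.2 days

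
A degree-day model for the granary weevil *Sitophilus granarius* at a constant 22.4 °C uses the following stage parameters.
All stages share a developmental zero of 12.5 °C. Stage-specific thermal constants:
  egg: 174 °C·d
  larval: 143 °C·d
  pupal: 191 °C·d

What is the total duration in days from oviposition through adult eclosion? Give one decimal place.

51.3 days

Daily accumulation at 22.4 °C = 22.4 − 12.5 = 9.9 DD/day.
Total K = 174 + 143 + 191 = 508 DD.
Total duration = 508 / 9.9 = 51.313 ≈ 51.3 days.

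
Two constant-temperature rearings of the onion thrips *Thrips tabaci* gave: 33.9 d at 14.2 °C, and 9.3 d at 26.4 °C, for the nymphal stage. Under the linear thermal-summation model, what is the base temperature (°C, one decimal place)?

Linear rate model ⇒ the product D·(T − T_b) is constant across temperatures.
33.9·(14.2 − T_b) = 9.3·(26.4 − T_b)
T_b = (33.9·14.2 − 9.3·26.4) / (33.9 − 9.3) = 235.86 / 24.6 = 9.588 °C ≈ 9.6 °C.

9.6 °C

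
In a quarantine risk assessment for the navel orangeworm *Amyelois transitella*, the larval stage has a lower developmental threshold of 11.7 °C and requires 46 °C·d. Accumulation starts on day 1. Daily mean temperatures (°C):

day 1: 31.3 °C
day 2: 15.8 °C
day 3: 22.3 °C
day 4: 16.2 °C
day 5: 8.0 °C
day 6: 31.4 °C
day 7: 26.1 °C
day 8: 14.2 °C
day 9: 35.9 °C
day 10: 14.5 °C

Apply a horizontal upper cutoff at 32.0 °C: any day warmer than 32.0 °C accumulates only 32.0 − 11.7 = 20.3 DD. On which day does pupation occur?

day 6

Daily DD above 11.7 °C (capped at 20.3): 19.6, 4.1, 10.6, 4.5, 0.0, 19.7, 14.4, 2.5, 20.3, 2.8.
Cumulative: 19.6, 23.7, 34.3, 38.8, 38.8, 58.5, 72.9, 75.4, 95.7, 98.5.
The total first reaches 46 DD on day 6.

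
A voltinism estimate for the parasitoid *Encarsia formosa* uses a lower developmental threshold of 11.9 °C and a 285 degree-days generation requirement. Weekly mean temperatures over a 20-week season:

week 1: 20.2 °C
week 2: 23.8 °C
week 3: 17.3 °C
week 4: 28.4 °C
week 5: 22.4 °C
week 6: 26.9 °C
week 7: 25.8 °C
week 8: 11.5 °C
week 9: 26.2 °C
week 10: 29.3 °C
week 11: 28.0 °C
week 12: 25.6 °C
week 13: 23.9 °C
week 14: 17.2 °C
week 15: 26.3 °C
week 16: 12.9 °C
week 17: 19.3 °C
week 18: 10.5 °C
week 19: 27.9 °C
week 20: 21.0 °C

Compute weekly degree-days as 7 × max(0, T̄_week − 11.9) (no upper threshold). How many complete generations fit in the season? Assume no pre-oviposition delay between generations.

5 generations

Weekly DD (7 × max(0, T̄ − 11.9)): 58.1, 83.3, 37.8, 115.5, 73.5, 105.0, 97.3, 0.0, 100.1, 121.8, 112.7, 95.9, 84.0, 37.1, 100.8, 7.0, 51.8, 0.0, 112.0, 63.7.
Season total = 1457.4 DD.
Complete generations = ⌊1457.4 / 285⌋ = 5.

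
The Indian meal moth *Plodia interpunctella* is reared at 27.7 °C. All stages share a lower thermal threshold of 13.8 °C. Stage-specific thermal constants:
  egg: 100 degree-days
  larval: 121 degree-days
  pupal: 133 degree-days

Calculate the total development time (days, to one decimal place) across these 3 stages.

Daily accumulation at 27.7 °C = 27.7 − 13.8 = 13.9 DD/day.
Total K = 100 + 121 + 133 = 354 DD.
Total duration = 354 / 13.9 = 25.468 ≈ 25.5 days.

25.5 days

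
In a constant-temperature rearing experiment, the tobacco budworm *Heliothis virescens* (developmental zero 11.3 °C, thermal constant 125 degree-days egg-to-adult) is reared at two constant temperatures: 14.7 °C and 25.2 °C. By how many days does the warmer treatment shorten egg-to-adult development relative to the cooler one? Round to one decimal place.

At 14.7 °C: 125 / (14.7 − 11.3) = 125 / 3.4 = 36.765 d.
At 25.2 °C: 125 / (25.2 − 11.3) = 125 / 13.9 = 8.993 d.
Difference = |36.765 − 8.993| = 27.772 ≈ 27.8 days.

27.8 days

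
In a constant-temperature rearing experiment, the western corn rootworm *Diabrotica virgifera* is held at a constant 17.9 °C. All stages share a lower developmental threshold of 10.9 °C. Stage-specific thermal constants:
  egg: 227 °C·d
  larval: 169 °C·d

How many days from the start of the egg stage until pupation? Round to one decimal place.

56.6 days

Daily accumulation at 17.9 °C = 17.9 − 10.9 = 7.0 DD/day.
Total K = 227 + 169 = 396 DD.
Total duration = 396 / 7.0 = 56.571 ≈ 56.6 days.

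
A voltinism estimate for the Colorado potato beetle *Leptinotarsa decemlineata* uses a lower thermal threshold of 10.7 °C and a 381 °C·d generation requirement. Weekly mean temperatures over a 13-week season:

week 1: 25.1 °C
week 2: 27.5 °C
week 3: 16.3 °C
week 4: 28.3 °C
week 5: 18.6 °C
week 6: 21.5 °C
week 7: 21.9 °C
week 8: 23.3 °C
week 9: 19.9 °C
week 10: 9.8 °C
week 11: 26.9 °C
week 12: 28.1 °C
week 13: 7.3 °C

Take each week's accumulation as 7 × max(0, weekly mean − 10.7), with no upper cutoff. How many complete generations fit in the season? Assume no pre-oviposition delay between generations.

Weekly DD (7 × max(0, T̄ − 10.7)): 100.8, 117.6, 39.2, 123.2, 55.3, 75.6, 78.4, 88.2, 64.4, 0.0, 113.4, 121.8, 0.0.
Season total = 977.9 DD.
Complete generations = ⌊977.9 / 381⌋ = 2.

2 generations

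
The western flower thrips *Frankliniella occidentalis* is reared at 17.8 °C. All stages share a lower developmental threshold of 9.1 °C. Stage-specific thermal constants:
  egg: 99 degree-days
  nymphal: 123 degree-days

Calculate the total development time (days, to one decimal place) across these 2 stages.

Daily accumulation at 17.8 °C = 17.8 − 9.1 = 8.7 DD/day.
Total K = 99 + 123 = 222 DD.
Total duration = 222 / 8.7 = 25.517 ≈ 25.5 days.

25.5 days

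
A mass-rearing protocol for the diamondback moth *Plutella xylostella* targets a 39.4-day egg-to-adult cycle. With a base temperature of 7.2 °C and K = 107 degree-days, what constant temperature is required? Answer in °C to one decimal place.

Required daily accumulation = 107 / 39.4 = 2.716 DD/day.
T = T_base + 2.716 = 7.2 + 2.716 = 9.916 ≈ 9.9 °C.

9.9 °C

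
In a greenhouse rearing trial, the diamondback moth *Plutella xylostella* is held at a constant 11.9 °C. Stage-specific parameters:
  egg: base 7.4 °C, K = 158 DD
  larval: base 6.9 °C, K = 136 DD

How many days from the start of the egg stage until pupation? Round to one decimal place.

egg: 158 / (11.9 − 7.4) = 158 / 4.5 = 35.111 d.
larval: 136 / (11.9 − 6.9) = 136 / 5.0 = 27.200 d.
Sum = 62.311 ≈ 62.3 days.

62.3 days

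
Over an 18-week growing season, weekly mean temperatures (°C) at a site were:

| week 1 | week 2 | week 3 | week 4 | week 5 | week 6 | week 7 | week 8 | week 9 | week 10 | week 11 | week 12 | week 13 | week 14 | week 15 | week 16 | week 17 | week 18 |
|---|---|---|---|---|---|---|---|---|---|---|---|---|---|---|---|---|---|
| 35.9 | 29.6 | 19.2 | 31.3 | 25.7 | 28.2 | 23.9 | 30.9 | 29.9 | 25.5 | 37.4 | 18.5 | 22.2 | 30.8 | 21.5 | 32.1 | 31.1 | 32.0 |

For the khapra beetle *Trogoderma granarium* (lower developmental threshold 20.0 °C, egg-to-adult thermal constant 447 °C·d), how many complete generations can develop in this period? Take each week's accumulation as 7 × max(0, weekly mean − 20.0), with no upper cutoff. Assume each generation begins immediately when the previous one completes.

Weekly DD (7 × max(0, T̄ − 20.0)): 111.3, 67.2, 0.0, 79.1, 39.9, 57.4, 27.3, 76.3, 69.3, 38.5, 121.8, 0.0, 15.4, 75.6, 10.5, 84.7, 77.7, 84.0.
Season total = 1036.0 DD.
Complete generations = ⌊1036.0 / 447⌋ = 2.

2 generations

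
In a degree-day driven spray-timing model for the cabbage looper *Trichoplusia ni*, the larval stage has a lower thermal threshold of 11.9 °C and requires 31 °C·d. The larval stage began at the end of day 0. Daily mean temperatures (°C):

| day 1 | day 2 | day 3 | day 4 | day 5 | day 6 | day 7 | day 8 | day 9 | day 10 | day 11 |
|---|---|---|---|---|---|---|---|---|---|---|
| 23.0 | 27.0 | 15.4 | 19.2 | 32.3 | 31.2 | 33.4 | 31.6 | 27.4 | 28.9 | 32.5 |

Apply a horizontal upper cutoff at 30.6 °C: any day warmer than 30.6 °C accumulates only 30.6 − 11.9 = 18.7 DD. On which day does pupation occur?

Daily DD above 11.9 °C (capped at 18.7): 11.1, 15.1, 3.5, 7.3, 18.7, 18.7, 18.7, 18.7, 15.5, 17.0, 18.7.
Cumulative: 11.1, 26.2, 29.7, 37.0, 55.7, 74.4, 93.1, 111.8, 127.3, 144.3, 163.0.
The total first reaches 31 DD on day 4.

day 4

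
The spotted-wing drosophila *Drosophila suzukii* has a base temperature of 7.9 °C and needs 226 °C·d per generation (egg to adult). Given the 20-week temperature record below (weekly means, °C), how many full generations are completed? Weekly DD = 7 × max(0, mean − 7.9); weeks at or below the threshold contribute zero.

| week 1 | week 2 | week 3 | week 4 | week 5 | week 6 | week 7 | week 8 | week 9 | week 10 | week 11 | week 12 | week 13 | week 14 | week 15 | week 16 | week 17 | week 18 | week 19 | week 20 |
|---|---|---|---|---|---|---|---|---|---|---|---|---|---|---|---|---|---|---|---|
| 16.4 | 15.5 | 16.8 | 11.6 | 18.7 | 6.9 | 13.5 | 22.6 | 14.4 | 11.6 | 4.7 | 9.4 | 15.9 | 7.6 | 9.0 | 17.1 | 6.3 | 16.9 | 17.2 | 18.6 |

Weekly DD (7 × max(0, T̄ − 7.9)): 59.5, 53.2, 62.3, 25.9, 75.6, 0.0, 39.2, 102.9, 45.5, 25.9, 0.0, 10.5, 56.0, 0.0, 7.7, 64.4, 0.0, 63.0, 65.1, 74.9.
Season total = 831.6 DD.
Complete generations = ⌊831.6 / 226⌋ = 3.

3 generations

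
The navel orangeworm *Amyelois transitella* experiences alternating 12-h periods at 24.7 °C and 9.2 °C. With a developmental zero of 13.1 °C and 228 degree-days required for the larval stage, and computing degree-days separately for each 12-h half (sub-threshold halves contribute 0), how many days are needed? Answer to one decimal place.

39.3 days

Day half: max(0, 24.7 − 13.1) × 0.5 = 11.6 × 0.5 = 5.80 DD.
Night half: max(0, 9.2 − 13.1) × 0.5 = 0.0 × 0.5 = 0.00 DD.
Per 24 h: 5.80 DD/day.
Duration = 228 / 5.80 = 39.310 ≈ 39.3 days.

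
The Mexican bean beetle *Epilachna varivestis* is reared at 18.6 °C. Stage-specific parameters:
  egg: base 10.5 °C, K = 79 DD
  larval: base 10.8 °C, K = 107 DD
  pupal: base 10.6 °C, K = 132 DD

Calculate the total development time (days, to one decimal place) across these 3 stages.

egg: 79 / (18.6 − 10.5) = 79 / 8.1 = 9.753 d.
larval: 107 / (18.6 − 10.8) = 107 / 7.8 = 13.718 d.
pupal: 132 / (18.6 − 10.6) = 132 / 8.0 = 16.500 d.
Sum = 39.971 ≈ 40.0 days.

40.0 days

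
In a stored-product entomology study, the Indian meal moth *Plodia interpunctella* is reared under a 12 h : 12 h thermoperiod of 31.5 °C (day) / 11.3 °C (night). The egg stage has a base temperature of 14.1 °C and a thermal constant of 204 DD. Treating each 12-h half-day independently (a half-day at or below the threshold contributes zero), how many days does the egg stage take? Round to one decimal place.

Day half: max(0, 31.5 − 14.1) × 0.5 = 17.4 × 0.5 = 8.70 DD.
Night half: max(0, 11.3 − 14.1) × 0.5 = 0.0 × 0.5 = 0.00 DD.
Per 24 h: 8.70 DD/day.
Duration = 204 / 8.70 = 23.448 ≈ 23.4 days.

23.4 days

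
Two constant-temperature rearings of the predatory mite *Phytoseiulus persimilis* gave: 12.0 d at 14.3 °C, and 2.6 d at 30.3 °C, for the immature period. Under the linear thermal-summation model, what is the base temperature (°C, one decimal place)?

9.9 °C

Linear rate model ⇒ the product D·(T − T_b) is constant across temperatures.
12.0·(14.3 − T_b) = 2.6·(30.3 − T_b)
T_b = (12.0·14.3 − 2.6·30.3) / (12.0 − 2.6) = 92.82 / 9.4 = 9.874 °C ≈ 9.9 °C.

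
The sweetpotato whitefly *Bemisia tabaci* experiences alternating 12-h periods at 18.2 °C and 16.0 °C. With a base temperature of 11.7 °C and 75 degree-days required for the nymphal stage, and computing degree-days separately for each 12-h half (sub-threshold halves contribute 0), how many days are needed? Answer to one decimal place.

Day half: max(0, 18.2 − 11.7) × 0.5 = 6.5 × 0.5 = 3.25 DD.
Night half: max(0, 16.0 − 11.7) × 0.5 = 4.3 × 0.5 = 2.15 DD.
Per 24 h: 5.40 DD/day.
Duration = 75 / 5.40 = 13.889 ≈ 13.9 days.

13.9 days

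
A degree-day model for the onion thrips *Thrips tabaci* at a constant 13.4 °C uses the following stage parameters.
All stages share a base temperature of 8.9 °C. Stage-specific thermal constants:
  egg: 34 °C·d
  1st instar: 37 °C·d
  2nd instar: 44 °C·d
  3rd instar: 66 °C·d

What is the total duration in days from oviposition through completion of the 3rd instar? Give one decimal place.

40.2 days

Daily accumulation at 13.4 °C = 13.4 − 8.9 = 4.5 DD/day.
Total K = 34 + 37 + 44 + 66 = 181 DD.
Total duration = 181 / 4.5 = 40.222 ≈ 40.2 days.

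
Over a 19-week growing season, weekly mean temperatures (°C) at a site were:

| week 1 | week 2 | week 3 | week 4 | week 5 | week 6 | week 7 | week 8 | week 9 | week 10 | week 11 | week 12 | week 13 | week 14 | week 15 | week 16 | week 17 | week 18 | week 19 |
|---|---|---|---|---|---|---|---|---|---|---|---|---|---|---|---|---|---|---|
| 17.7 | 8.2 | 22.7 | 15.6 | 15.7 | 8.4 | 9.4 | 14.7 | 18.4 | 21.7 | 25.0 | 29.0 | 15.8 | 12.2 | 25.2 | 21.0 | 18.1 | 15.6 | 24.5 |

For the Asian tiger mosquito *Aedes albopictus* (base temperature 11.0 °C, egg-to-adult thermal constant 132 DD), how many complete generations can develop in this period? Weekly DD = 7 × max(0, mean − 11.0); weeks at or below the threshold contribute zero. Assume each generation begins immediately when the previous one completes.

Weekly DD (7 × max(0, T̄ − 11.0)): 46.9, 0.0, 81.9, 32.2, 32.9, 0.0, 0.0, 25.9, 51.8, 74.9, 98.0, 126.0, 33.6, 8.4, 99.4, 70.0, 49.7, 32.2, 94.5.
Season total = 958.3 DD.
Complete generations = ⌊958.3 / 132⌋ = 7.

7 generations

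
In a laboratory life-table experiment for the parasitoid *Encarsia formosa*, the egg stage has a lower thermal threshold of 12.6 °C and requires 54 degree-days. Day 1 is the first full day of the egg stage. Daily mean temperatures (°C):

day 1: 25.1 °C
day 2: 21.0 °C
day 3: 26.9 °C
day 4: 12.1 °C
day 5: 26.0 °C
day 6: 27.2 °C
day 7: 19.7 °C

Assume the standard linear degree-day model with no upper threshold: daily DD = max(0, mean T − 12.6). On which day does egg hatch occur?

day 6

Daily DD above 12.6 °C: 12.5, 8.4, 14.3, 0.0, 13.4, 14.6, 7.1.
Cumulative: 12.5, 20.9, 35.2, 35.2, 48.6, 63.2, 70.3.
The total first reaches 54 DD on day 6.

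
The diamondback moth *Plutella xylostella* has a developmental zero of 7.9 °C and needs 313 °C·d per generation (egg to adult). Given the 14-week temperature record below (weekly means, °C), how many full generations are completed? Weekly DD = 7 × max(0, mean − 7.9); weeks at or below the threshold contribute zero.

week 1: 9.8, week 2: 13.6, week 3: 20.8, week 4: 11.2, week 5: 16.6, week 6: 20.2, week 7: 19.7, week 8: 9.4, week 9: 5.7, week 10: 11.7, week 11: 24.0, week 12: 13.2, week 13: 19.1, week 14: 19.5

2 generations

Weekly DD (7 × max(0, T̄ − 7.9)): 13.3, 39.9, 90.3, 23.1, 60.9, 86.1, 82.6, 10.5, 0.0, 26.6, 112.7, 37.1, 78.4, 81.2.
Season total = 742.7 DD.
Complete generations = ⌊742.7 / 313⌋ = 2.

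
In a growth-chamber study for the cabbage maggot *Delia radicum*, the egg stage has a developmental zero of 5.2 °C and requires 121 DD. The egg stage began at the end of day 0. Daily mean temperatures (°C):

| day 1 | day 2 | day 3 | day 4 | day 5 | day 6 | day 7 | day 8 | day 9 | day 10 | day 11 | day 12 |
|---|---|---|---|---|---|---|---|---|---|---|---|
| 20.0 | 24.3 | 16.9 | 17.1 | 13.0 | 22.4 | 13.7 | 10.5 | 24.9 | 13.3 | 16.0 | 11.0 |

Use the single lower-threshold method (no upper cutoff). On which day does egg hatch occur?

day 10

Daily DD above 5.2 °C: 14.8, 19.1, 11.7, 11.9, 7.8, 17.2, 8.5, 5.3, 19.7, 8.1, 10.8, 5.8.
Cumulative: 14.8, 33.9, 45.6, 57.5, 65.3, 82.5, 91.0, 96.3, 116.0, 124.1, 134.9, 140.7.
The total first reaches 121 DD on day 10.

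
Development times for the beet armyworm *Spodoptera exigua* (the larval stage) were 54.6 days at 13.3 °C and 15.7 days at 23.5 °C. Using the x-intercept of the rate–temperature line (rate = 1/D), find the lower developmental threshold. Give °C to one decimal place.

9.2 °C

Under the model K = D·(T − T_b), so D₁·(T₁ − T_b) = D₂·(T₂ − T_b).
54.6·(13.3 − T_b) = 15.7·(23.5 − T_b)
T_b = (54.6·13.3 − 15.7·23.5) / (54.6 − 15.7) = 357.23 / 38.9 = 9.183 °C ≈ 9.2 °C.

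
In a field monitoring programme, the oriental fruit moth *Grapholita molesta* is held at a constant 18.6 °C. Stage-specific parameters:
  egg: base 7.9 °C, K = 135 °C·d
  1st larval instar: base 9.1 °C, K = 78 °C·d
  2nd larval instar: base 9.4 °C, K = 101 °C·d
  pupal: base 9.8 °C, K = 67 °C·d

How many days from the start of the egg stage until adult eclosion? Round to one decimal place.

39.4 days

egg: 135 / (18.6 − 7.9) = 135 / 10.7 = 12.617 d.
1st larval instar: 78 / (18.6 − 9.1) = 78 / 9.5 = 8.211 d.
2nd larval instar: 101 / (18.6 − 9.4) = 101 / 9.2 = 10.978 d.
pupal: 67 / (18.6 − 9.8) = 67 / 8.8 = 7.614 d.
Sum = 39.419 ≈ 39.4 days.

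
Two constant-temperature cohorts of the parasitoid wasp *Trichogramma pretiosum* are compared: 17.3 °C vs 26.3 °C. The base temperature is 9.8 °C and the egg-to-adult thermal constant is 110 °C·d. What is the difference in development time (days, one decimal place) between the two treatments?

8.0 days

At 17.3 °C: 110 / (17.3 − 9.8) = 110 / 7.5 = 14.667 d.
At 26.3 °C: 110 / (26.3 − 9.8) = 110 / 16.5 = 6.667 d.
Difference = |14.667 − 6.667| = 8.000 ≈ 8.0 days.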